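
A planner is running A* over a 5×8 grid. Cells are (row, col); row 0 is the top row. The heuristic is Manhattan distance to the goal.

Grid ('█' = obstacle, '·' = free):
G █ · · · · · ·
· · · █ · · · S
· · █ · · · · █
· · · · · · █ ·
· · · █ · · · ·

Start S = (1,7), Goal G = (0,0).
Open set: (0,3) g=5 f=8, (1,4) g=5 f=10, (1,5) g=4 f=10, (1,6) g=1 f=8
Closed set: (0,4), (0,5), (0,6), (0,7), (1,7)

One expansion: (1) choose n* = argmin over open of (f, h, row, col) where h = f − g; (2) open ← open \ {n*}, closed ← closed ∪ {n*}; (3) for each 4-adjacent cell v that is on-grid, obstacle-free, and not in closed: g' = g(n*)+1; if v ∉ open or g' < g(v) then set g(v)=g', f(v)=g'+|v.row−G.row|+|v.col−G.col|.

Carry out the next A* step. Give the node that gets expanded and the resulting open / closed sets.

step 1: expand (0,3) (f=8, h=3) → closed; open now [(0,2) g=6 f=8, (1,4) g=5 f=10, (1,5) g=4 f=10, (1,6) g=1 f=8]

expanded=(0,3); open=[(0,2) g=6 f=8, (1,4) g=5 f=10, (1,5) g=4 f=10, (1,6) g=1 f=8]; closed=[(0,3), (0,4), (0,5), (0,6), (0,7), (1,7)]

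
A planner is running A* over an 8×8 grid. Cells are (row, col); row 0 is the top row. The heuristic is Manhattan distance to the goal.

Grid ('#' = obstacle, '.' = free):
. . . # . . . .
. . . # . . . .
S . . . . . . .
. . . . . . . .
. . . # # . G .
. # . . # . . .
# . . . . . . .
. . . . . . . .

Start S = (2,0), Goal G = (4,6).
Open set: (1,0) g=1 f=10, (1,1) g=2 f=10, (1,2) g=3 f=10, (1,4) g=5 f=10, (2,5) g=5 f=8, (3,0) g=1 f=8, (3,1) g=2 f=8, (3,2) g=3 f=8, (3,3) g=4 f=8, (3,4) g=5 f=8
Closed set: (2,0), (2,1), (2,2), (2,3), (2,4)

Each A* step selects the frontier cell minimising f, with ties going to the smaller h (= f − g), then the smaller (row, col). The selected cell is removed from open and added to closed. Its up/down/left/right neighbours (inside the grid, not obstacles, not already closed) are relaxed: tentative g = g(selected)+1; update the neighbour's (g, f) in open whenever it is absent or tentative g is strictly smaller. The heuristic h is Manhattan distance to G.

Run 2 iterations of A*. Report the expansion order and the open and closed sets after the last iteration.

step 1: expand (2,5) (f=8, h=3) → closed; open now [(1,0) g=1 f=10, (1,1) g=2 f=10, (1,2) g=3 f=10, (1,4) g=5 f=10, (1,5) g=6 f=10, (2,6) g=6 f=8, (3,0) g=1 f=8, (3,1) g=2 f=8, (3,2) g=3 f=8, (3,3) g=4 f=8, (3,4) g=5 f=8, (3,5) g=6 f=8]
step 2: expand (2,6) (f=8, h=2) → closed; open now [(1,0) g=1 f=10, (1,1) g=2 f=10, (1,2) g=3 f=10, (1,4) g=5 f=10, (1,5) g=6 f=10, (1,6) g=7 f=10, (2,7) g=7 f=10, (3,0) g=1 f=8, (3,1) g=2 f=8, (3,2) g=3 f=8, (3,3) g=4 f=8, (3,4) g=5 f=8, (3,5) g=6 f=8, (3,6) g=7 f=8]

order=[(2,5) → (2,6)]; open=[(1,0) g=1 f=10, (1,1) g=2 f=10, (1,2) g=3 f=10, (1,4) g=5 f=10, (1,5) g=6 f=10, (1,6) g=7 f=10, (2,7) g=7 f=10, (3,0) g=1 f=8, (3,1) g=2 f=8, (3,2) g=3 f=8, (3,3) g=4 f=8, (3,4) g=5 f=8, (3,5) g=6 f=8, (3,6) g=7 f=8]; closed=[(2,0), (2,1), (2,2), (2,3), (2,4), (2,5), (2,6)]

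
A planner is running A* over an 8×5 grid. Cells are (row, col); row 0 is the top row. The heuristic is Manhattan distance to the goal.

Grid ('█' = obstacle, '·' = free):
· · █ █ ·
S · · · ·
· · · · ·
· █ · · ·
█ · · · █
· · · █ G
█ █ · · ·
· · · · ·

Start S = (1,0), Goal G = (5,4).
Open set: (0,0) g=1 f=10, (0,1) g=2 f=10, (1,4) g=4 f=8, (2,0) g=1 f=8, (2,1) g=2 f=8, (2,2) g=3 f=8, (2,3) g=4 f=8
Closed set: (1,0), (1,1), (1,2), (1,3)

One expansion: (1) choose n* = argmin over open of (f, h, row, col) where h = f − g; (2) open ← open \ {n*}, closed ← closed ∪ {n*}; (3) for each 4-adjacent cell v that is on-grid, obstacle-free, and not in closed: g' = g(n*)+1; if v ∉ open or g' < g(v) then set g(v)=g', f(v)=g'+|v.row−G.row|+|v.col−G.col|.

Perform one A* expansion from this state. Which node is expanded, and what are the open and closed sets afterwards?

expanded=(1,4); open=[(0,0) g=1 f=10, (0,1) g=2 f=10, (0,4) g=5 f=10, (2,0) g=1 f=8, (2,1) g=2 f=8, (2,2) g=3 f=8, (2,3) g=4 f=8, (2,4) g=5 f=8]; closed=[(1,0), (1,1), (1,2), (1,3), (1,4)]

step 1: expand (1,4) (f=8, h=4) → closed; open now [(0,0) g=1 f=10, (0,1) g=2 f=10, (0,4) g=5 f=10, (2,0) g=1 f=8, (2,1) g=2 f=8, (2,2) g=3 f=8, (2,3) g=4 f=8, (2,4) g=5 f=8]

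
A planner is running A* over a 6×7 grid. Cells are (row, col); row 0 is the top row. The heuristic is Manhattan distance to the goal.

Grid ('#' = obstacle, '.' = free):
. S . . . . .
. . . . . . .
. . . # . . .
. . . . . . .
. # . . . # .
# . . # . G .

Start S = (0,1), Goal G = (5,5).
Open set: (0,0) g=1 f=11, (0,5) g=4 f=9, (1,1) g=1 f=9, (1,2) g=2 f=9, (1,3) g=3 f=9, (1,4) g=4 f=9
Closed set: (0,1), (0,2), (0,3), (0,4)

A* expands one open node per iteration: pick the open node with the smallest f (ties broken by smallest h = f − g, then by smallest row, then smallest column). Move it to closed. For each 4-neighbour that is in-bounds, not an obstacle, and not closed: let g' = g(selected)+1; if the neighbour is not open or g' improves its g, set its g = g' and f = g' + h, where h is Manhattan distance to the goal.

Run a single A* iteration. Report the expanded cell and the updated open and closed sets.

expanded=(0,5); open=[(0,0) g=1 f=11, (0,6) g=5 f=11, (1,1) g=1 f=9, (1,2) g=2 f=9, (1,3) g=3 f=9, (1,4) g=4 f=9, (1,5) g=5 f=9]; closed=[(0,1), (0,2), (0,3), (0,4), (0,5)]

step 1: expand (0,5) (f=9, h=5) → closed; open now [(0,0) g=1 f=11, (0,6) g=5 f=11, (1,1) g=1 f=9, (1,2) g=2 f=9, (1,3) g=3 f=9, (1,4) g=4 f=9, (1,5) g=5 f=9]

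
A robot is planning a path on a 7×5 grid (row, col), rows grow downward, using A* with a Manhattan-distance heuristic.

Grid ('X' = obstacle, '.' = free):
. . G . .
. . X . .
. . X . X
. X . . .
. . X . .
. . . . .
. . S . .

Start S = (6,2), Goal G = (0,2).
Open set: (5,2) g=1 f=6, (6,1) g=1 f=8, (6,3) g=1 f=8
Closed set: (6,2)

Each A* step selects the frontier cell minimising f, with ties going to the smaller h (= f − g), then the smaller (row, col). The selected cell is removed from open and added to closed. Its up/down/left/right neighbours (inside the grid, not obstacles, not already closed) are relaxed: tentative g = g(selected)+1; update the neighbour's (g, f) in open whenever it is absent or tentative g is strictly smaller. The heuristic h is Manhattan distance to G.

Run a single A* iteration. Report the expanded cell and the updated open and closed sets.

step 1: expand (5,2) (f=6, h=5) → closed; open now [(5,1) g=2 f=8, (5,3) g=2 f=8, (6,1) g=1 f=8, (6,3) g=1 f=8]

expanded=(5,2); open=[(5,1) g=2 f=8, (5,3) g=2 f=8, (6,1) g=1 f=8, (6,3) g=1 f=8]; closed=[(5,2), (6,2)]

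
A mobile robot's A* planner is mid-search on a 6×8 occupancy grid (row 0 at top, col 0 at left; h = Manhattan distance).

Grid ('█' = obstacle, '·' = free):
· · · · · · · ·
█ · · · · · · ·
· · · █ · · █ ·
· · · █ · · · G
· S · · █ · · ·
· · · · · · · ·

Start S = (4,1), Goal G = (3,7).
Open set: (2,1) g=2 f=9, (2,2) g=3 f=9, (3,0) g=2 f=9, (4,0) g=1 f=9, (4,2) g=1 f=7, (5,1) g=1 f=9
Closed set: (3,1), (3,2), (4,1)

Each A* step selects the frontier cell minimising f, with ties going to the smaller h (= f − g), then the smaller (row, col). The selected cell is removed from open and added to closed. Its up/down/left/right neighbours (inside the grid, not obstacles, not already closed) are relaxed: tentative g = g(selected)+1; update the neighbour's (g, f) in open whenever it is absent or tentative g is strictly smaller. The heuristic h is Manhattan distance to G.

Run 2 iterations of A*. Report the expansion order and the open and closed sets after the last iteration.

order=[(4,2) → (4,3)]; open=[(2,1) g=2 f=9, (2,2) g=3 f=9, (3,0) g=2 f=9, (4,0) g=1 f=9, (5,1) g=1 f=9, (5,2) g=2 f=9, (5,3) g=3 f=9]; closed=[(3,1), (3,2), (4,1), (4,2), (4,3)]

step 1: expand (4,2) (f=7, h=6) → closed; open now [(2,1) g=2 f=9, (2,2) g=3 f=9, (3,0) g=2 f=9, (4,0) g=1 f=9, (4,3) g=2 f=7, (5,1) g=1 f=9, (5,2) g=2 f=9]
step 2: expand (4,3) (f=7, h=5) → closed; open now [(2,1) g=2 f=9, (2,2) g=3 f=9, (3,0) g=2 f=9, (4,0) g=1 f=9, (5,1) g=1 f=9, (5,2) g=2 f=9, (5,3) g=3 f=9]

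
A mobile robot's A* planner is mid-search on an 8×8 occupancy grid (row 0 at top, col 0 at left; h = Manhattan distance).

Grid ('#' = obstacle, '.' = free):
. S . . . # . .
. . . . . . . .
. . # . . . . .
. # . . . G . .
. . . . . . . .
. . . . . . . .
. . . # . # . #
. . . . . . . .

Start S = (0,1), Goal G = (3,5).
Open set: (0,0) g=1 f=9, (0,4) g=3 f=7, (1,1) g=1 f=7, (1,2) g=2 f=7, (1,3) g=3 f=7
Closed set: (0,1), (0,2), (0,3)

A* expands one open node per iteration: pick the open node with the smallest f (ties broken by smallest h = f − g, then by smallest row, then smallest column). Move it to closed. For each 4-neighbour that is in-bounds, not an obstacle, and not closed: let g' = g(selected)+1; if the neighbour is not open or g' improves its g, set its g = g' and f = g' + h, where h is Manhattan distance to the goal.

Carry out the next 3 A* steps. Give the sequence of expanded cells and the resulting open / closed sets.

order=[(0,4) → (1,4) → (1,5)]; open=[(0,0) g=1 f=9, (1,1) g=1 f=7, (1,2) g=2 f=7, (1,3) g=3 f=7, (1,6) g=6 f=9, (2,4) g=5 f=7, (2,5) g=6 f=7]; closed=[(0,1), (0,2), (0,3), (0,4), (1,4), (1,5)]

step 1: expand (0,4) (f=7, h=4) → closed; open now [(0,0) g=1 f=9, (1,1) g=1 f=7, (1,2) g=2 f=7, (1,3) g=3 f=7, (1,4) g=4 f=7]
step 2: expand (1,4) (f=7, h=3) → closed; open now [(0,0) g=1 f=9, (1,1) g=1 f=7, (1,2) g=2 f=7, (1,3) g=3 f=7, (1,5) g=5 f=7, (2,4) g=5 f=7]
step 3: expand (1,5) (f=7, h=2) → closed; open now [(0,0) g=1 f=9, (1,1) g=1 f=7, (1,2) g=2 f=7, (1,3) g=3 f=7, (1,6) g=6 f=9, (2,4) g=5 f=7, (2,5) g=6 f=7]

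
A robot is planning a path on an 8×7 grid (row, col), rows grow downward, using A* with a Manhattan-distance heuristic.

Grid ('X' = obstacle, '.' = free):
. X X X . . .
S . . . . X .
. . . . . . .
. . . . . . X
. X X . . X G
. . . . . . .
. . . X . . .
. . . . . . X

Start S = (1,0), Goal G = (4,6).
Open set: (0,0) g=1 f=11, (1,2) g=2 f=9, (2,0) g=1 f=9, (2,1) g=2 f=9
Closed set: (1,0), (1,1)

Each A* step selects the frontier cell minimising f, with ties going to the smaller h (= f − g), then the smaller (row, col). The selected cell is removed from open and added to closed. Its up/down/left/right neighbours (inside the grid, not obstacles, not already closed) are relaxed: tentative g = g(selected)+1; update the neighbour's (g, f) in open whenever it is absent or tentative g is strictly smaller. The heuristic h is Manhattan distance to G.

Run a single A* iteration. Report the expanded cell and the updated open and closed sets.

expanded=(1,2); open=[(0,0) g=1 f=11, (1,3) g=3 f=9, (2,0) g=1 f=9, (2,1) g=2 f=9, (2,2) g=3 f=9]; closed=[(1,0), (1,1), (1,2)]

step 1: expand (1,2) (f=9, h=7) → closed; open now [(0,0) g=1 f=11, (1,3) g=3 f=9, (2,0) g=1 f=9, (2,1) g=2 f=9, (2,2) g=3 f=9]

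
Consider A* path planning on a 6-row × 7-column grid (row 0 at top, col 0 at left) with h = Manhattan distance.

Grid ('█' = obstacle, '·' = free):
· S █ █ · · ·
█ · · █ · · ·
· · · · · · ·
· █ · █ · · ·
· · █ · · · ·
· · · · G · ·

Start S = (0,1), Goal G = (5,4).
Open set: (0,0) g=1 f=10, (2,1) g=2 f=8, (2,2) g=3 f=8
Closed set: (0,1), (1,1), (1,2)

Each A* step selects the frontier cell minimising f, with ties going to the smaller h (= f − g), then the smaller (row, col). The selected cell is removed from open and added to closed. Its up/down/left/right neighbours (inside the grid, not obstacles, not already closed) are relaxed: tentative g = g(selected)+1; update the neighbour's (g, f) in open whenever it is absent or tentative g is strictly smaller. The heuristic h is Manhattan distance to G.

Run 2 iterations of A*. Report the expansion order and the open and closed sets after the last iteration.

order=[(2,2) → (2,3)]; open=[(0,0) g=1 f=10, (2,1) g=2 f=8, (2,4) g=5 f=8, (3,2) g=4 f=8]; closed=[(0,1), (1,1), (1,2), (2,2), (2,3)]

step 1: expand (2,2) (f=8, h=5) → closed; open now [(0,0) g=1 f=10, (2,1) g=2 f=8, (2,3) g=4 f=8, (3,2) g=4 f=8]
step 2: expand (2,3) (f=8, h=4) → closed; open now [(0,0) g=1 f=10, (2,1) g=2 f=8, (2,4) g=5 f=8, (3,2) g=4 f=8]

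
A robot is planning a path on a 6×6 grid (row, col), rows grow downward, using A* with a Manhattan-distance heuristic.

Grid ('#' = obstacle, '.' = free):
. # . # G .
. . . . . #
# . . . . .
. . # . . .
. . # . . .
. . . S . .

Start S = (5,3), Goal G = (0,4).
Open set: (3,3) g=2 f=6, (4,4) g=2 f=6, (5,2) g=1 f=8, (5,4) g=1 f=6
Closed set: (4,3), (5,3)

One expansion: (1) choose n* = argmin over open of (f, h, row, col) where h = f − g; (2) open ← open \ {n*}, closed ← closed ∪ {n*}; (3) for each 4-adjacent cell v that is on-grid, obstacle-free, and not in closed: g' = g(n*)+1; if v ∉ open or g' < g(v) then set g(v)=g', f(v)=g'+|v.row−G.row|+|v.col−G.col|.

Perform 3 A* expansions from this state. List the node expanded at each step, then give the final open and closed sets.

order=[(3,3) → (2,3) → (1,3)]; open=[(1,2) g=5 f=8, (1,4) g=5 f=6, (2,2) g=4 f=8, (2,4) g=4 f=6, (3,4) g=3 f=6, (4,4) g=2 f=6, (5,2) g=1 f=8, (5,4) g=1 f=6]; closed=[(1,3), (2,3), (3,3), (4,3), (5,3)]

step 1: expand (3,3) (f=6, h=4) → closed; open now [(2,3) g=3 f=6, (3,4) g=3 f=6, (4,4) g=2 f=6, (5,2) g=1 f=8, (5,4) g=1 f=6]
step 2: expand (2,3) (f=6, h=3) → closed; open now [(1,3) g=4 f=6, (2,2) g=4 f=8, (2,4) g=4 f=6, (3,4) g=3 f=6, (4,4) g=2 f=6, (5,2) g=1 f=8, (5,4) g=1 f=6]
step 3: expand (1,3) (f=6, h=2) → closed; open now [(1,2) g=5 f=8, (1,4) g=5 f=6, (2,2) g=4 f=8, (2,4) g=4 f=6, (3,4) g=3 f=6, (4,4) g=2 f=6, (5,2) g=1 f=8, (5,4) g=1 f=6]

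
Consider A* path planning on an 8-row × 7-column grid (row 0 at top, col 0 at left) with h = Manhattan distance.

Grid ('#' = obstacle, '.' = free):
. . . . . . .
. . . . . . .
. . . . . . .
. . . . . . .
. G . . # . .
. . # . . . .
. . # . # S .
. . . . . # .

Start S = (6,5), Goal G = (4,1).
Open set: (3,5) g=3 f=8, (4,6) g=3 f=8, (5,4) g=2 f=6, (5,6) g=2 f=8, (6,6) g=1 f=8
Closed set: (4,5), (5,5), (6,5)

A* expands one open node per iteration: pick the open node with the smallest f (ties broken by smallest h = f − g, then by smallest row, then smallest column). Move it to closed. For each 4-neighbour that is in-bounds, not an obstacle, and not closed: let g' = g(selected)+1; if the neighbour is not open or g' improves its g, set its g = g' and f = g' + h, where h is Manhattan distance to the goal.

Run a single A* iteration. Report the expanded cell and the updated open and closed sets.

expanded=(5,4); open=[(3,5) g=3 f=8, (4,6) g=3 f=8, (5,3) g=3 f=6, (5,6) g=2 f=8, (6,6) g=1 f=8]; closed=[(4,5), (5,4), (5,5), (6,5)]

step 1: expand (5,4) (f=6, h=4) → closed; open now [(3,5) g=3 f=8, (4,6) g=3 f=8, (5,3) g=3 f=6, (5,6) g=2 f=8, (6,6) g=1 f=8]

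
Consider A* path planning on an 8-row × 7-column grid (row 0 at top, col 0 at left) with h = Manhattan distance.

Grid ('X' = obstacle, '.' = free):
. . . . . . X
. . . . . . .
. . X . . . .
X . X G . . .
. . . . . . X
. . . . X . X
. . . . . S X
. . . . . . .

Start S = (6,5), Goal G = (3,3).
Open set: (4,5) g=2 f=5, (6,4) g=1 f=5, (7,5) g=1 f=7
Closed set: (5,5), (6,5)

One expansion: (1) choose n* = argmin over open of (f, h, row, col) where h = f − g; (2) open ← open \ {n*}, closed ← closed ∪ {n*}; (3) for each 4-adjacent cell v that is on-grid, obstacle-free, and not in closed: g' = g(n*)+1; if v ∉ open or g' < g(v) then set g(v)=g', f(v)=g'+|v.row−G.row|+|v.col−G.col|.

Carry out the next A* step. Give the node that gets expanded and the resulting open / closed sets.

step 1: expand (4,5) (f=5, h=3) → closed; open now [(3,5) g=3 f=5, (4,4) g=3 f=5, (6,4) g=1 f=5, (7,5) g=1 f=7]

expanded=(4,5); open=[(3,5) g=3 f=5, (4,4) g=3 f=5, (6,4) g=1 f=5, (7,5) g=1 f=7]; closed=[(4,5), (5,5), (6,5)]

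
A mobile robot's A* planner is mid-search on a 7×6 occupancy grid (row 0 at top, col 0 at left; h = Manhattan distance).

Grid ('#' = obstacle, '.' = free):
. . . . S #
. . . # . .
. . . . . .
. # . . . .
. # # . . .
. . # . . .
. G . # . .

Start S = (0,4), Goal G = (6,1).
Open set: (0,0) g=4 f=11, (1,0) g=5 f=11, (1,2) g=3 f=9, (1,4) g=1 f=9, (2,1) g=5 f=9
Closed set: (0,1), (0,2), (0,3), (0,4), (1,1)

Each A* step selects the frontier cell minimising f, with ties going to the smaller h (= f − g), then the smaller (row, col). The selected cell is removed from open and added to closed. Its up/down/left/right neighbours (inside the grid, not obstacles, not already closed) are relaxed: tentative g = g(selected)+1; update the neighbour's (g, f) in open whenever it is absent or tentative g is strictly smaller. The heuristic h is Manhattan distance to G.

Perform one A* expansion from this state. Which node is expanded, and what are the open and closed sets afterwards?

step 1: expand (2,1) (f=9, h=4) → closed; open now [(0,0) g=4 f=11, (1,0) g=5 f=11, (1,2) g=3 f=9, (1,4) g=1 f=9, (2,0) g=6 f=11, (2,2) g=6 f=11]

expanded=(2,1); open=[(0,0) g=4 f=11, (1,0) g=5 f=11, (1,2) g=3 f=9, (1,4) g=1 f=9, (2,0) g=6 f=11, (2,2) g=6 f=11]; closed=[(0,1), (0,2), (0,3), (0,4), (1,1), (2,1)]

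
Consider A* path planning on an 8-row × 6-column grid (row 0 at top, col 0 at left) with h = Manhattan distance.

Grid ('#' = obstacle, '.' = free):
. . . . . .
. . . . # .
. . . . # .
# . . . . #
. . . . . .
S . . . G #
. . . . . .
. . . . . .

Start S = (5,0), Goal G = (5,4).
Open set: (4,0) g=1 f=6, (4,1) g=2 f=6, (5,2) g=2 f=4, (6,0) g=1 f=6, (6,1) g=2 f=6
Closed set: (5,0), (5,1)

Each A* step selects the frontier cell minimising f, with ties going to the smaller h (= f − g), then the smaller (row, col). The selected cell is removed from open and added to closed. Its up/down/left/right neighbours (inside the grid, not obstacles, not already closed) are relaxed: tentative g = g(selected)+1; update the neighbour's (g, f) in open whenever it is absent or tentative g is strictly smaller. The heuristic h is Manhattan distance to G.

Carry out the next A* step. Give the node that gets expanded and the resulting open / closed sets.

expanded=(5,2); open=[(4,0) g=1 f=6, (4,1) g=2 f=6, (4,2) g=3 f=6, (5,3) g=3 f=4, (6,0) g=1 f=6, (6,1) g=2 f=6, (6,2) g=3 f=6]; closed=[(5,0), (5,1), (5,2)]

step 1: expand (5,2) (f=4, h=2) → closed; open now [(4,0) g=1 f=6, (4,1) g=2 f=6, (4,2) g=3 f=6, (5,3) g=3 f=4, (6,0) g=1 f=6, (6,1) g=2 f=6, (6,2) g=3 f=6]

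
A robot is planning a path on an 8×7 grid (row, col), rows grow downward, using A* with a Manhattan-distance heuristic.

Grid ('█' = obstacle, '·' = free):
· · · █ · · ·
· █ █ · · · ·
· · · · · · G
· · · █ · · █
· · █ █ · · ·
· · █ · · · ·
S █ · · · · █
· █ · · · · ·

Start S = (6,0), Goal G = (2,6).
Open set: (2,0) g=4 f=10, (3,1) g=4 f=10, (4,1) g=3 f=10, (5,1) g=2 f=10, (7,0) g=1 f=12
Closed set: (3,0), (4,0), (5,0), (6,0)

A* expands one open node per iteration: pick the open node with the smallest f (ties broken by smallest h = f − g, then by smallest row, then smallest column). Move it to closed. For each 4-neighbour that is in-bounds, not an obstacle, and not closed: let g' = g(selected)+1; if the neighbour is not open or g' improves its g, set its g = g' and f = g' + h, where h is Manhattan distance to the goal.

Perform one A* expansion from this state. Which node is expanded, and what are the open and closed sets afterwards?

expanded=(2,0); open=[(1,0) g=5 f=12, (2,1) g=5 f=10, (3,1) g=4 f=10, (4,1) g=3 f=10, (5,1) g=2 f=10, (7,0) g=1 f=12]; closed=[(2,0), (3,0), (4,0), (5,0), (6,0)]

step 1: expand (2,0) (f=10, h=6) → closed; open now [(1,0) g=5 f=12, (2,1) g=5 f=10, (3,1) g=4 f=10, (4,1) g=3 f=10, (5,1) g=2 f=10, (7,0) g=1 f=12]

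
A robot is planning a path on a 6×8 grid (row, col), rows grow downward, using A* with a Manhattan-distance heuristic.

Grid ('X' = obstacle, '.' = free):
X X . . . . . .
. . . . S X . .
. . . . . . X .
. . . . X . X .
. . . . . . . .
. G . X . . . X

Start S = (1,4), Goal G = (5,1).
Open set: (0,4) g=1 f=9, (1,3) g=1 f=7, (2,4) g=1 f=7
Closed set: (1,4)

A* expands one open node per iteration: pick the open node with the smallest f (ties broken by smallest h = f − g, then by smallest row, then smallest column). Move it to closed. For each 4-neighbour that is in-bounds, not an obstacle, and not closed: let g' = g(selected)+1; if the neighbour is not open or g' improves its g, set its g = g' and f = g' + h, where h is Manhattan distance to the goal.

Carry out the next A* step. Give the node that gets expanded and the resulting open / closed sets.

step 1: expand (1,3) (f=7, h=6) → closed; open now [(0,3) g=2 f=9, (0,4) g=1 f=9, (1,2) g=2 f=7, (2,3) g=2 f=7, (2,4) g=1 f=7]

expanded=(1,3); open=[(0,3) g=2 f=9, (0,4) g=1 f=9, (1,2) g=2 f=7, (2,3) g=2 f=7, (2,4) g=1 f=7]; closed=[(1,3), (1,4)]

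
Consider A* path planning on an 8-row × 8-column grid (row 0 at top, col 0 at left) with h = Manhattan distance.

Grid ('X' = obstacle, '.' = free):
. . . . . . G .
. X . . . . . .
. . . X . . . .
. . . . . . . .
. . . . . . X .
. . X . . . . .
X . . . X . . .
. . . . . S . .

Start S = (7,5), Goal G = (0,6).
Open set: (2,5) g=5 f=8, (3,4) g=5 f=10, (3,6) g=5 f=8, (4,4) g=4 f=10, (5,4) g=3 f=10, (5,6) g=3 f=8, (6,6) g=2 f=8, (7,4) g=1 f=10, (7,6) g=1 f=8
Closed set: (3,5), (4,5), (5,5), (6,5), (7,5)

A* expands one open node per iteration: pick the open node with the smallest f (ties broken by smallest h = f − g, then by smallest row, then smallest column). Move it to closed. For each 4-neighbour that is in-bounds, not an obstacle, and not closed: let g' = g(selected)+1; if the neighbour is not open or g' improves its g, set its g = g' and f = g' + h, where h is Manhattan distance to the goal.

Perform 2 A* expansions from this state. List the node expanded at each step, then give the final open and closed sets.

order=[(2,5) → (1,5)]; open=[(0,5) g=7 f=8, (1,4) g=7 f=10, (1,6) g=7 f=8, (2,4) g=6 f=10, (2,6) g=6 f=8, (3,4) g=5 f=10, (3,6) g=5 f=8, (4,4) g=4 f=10, (5,4) g=3 f=10, (5,6) g=3 f=8, (6,6) g=2 f=8, (7,4) g=1 f=10, (7,6) g=1 f=8]; closed=[(1,5), (2,5), (3,5), (4,5), (5,5), (6,5), (7,5)]

step 1: expand (2,5) (f=8, h=3) → closed; open now [(1,5) g=6 f=8, (2,4) g=6 f=10, (2,6) g=6 f=8, (3,4) g=5 f=10, (3,6) g=5 f=8, (4,4) g=4 f=10, (5,4) g=3 f=10, (5,6) g=3 f=8, (6,6) g=2 f=8, (7,4) g=1 f=10, (7,6) g=1 f=8]
step 2: expand (1,5) (f=8, h=2) → closed; open now [(0,5) g=7 f=8, (1,4) g=7 f=10, (1,6) g=7 f=8, (2,4) g=6 f=10, (2,6) g=6 f=8, (3,4) g=5 f=10, (3,6) g=5 f=8, (4,4) g=4 f=10, (5,4) g=3 f=10, (5,6) g=3 f=8, (6,6) g=2 f=8, (7,4) g=1 f=10, (7,6) g=1 f=8]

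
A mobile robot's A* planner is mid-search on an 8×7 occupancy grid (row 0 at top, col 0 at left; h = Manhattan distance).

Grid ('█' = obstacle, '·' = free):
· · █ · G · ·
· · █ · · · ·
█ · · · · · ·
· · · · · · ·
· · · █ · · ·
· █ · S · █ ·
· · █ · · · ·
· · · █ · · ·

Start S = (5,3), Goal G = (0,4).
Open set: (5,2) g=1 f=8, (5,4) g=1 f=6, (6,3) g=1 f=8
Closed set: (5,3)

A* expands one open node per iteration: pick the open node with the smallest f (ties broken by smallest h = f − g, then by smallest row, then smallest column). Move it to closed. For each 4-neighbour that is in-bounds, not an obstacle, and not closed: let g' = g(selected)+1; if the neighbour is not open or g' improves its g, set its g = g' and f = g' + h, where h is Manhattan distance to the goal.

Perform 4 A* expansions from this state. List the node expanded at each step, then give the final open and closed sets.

step 1: expand (5,4) (f=6, h=5) → closed; open now [(4,4) g=2 f=6, (5,2) g=1 f=8, (6,3) g=1 f=8, (6,4) g=2 f=8]
step 2: expand (4,4) (f=6, h=4) → closed; open now [(3,4) g=3 f=6, (4,5) g=3 f=8, (5,2) g=1 f=8, (6,3) g=1 f=8, (6,4) g=2 f=8]
step 3: expand (3,4) (f=6, h=3) → closed; open now [(2,4) g=4 f=6, (3,3) g=4 f=8, (3,5) g=4 f=8, (4,5) g=3 f=8, (5,2) g=1 f=8, (6,3) g=1 f=8, (6,4) g=2 f=8]
step 4: expand (2,4) (f=6, h=2) → closed; open now [(1,4) g=5 f=6, (2,3) g=5 f=8, (2,5) g=5 f=8, (3,3) g=4 f=8, (3,5) g=4 f=8, (4,5) g=3 f=8, (5,2) g=1 f=8, (6,3) g=1 f=8, (6,4) g=2 f=8]

order=[(5,4) → (4,4) → (3,4) → (2,4)]; open=[(1,4) g=5 f=6, (2,3) g=5 f=8, (2,5) g=5 f=8, (3,3) g=4 f=8, (3,5) g=4 f=8, (4,5) g=3 f=8, (5,2) g=1 f=8, (6,3) g=1 f=8, (6,4) g=2 f=8]; closed=[(2,4), (3,4), (4,4), (5,3), (5,4)]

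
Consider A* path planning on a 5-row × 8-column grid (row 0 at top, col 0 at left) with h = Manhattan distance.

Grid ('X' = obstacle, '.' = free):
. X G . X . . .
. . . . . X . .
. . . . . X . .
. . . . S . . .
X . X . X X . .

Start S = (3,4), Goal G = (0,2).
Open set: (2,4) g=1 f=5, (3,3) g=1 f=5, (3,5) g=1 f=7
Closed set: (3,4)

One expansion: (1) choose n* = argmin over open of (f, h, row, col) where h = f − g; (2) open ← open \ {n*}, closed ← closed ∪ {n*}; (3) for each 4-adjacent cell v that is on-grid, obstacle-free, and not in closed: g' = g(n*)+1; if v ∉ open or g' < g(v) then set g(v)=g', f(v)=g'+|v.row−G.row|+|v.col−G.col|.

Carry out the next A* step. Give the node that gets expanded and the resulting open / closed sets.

expanded=(2,4); open=[(1,4) g=2 f=5, (2,3) g=2 f=5, (3,3) g=1 f=5, (3,5) g=1 f=7]; closed=[(2,4), (3,4)]

step 1: expand (2,4) (f=5, h=4) → closed; open now [(1,4) g=2 f=5, (2,3) g=2 f=5, (3,3) g=1 f=5, (3,5) g=1 f=7]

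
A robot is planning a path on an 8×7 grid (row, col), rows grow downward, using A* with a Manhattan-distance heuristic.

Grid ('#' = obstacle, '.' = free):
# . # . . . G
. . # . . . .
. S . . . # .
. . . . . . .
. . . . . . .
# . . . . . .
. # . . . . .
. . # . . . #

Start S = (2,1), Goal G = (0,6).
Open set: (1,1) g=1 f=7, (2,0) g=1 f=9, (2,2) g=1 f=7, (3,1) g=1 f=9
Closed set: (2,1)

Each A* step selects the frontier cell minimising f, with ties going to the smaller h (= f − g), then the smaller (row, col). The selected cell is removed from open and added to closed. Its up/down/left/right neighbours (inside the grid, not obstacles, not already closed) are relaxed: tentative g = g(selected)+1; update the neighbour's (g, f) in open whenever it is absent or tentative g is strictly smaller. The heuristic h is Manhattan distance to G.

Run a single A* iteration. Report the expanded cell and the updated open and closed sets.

expanded=(1,1); open=[(0,1) g=2 f=7, (1,0) g=2 f=9, (2,0) g=1 f=9, (2,2) g=1 f=7, (3,1) g=1 f=9]; closed=[(1,1), (2,1)]

step 1: expand (1,1) (f=7, h=6) → closed; open now [(0,1) g=2 f=7, (1,0) g=2 f=9, (2,0) g=1 f=9, (2,2) g=1 f=7, (3,1) g=1 f=9]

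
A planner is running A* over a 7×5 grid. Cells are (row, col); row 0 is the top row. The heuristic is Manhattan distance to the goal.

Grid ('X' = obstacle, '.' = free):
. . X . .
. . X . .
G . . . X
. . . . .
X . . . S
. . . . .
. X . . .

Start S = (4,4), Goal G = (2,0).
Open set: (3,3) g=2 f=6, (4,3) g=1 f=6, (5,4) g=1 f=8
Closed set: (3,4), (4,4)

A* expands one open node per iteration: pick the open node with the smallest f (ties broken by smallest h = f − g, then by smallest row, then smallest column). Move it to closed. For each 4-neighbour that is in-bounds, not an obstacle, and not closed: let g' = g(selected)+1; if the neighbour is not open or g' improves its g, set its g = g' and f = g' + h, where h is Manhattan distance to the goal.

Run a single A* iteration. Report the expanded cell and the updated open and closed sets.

step 1: expand (3,3) (f=6, h=4) → closed; open now [(2,3) g=3 f=6, (3,2) g=3 f=6, (4,3) g=1 f=6, (5,4) g=1 f=8]

expanded=(3,3); open=[(2,3) g=3 f=6, (3,2) g=3 f=6, (4,3) g=1 f=6, (5,4) g=1 f=8]; closed=[(3,3), (3,4), (4,4)]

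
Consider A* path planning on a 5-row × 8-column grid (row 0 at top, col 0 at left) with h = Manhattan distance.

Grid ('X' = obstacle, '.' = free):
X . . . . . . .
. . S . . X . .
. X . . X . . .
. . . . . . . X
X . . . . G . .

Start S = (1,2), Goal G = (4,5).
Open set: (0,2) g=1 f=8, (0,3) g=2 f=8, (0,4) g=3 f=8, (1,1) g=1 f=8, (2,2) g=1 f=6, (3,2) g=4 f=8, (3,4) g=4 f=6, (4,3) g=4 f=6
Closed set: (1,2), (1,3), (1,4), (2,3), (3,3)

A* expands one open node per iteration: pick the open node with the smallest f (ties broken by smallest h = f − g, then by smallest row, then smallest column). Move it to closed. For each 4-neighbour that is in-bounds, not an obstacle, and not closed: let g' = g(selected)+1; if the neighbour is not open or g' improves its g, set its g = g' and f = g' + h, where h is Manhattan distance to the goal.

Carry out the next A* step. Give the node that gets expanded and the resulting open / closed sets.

step 1: expand (3,4) (f=6, h=2) → closed; open now [(0,2) g=1 f=8, (0,3) g=2 f=8, (0,4) g=3 f=8, (1,1) g=1 f=8, (2,2) g=1 f=6, (3,2) g=4 f=8, (3,5) g=5 f=6, (4,3) g=4 f=6, (4,4) g=5 f=6]

expanded=(3,4); open=[(0,2) g=1 f=8, (0,3) g=2 f=8, (0,4) g=3 f=8, (1,1) g=1 f=8, (2,2) g=1 f=6, (3,2) g=4 f=8, (3,5) g=5 f=6, (4,3) g=4 f=6, (4,4) g=5 f=6]; closed=[(1,2), (1,3), (1,4), (2,3), (3,3), (3,4)]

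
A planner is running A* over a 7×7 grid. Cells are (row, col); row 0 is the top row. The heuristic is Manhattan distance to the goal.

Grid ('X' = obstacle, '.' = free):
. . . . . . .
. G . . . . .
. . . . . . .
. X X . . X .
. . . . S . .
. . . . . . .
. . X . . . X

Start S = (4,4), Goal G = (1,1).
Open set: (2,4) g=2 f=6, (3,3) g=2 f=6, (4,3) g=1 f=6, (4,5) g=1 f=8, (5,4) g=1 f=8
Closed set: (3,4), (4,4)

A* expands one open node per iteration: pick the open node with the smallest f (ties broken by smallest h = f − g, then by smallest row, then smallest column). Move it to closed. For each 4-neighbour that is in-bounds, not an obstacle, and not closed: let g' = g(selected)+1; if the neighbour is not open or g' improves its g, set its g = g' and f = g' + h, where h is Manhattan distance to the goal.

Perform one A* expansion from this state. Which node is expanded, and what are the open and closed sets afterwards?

expanded=(2,4); open=[(1,4) g=3 f=6, (2,3) g=3 f=6, (2,5) g=3 f=8, (3,3) g=2 f=6, (4,3) g=1 f=6, (4,5) g=1 f=8, (5,4) g=1 f=8]; closed=[(2,4), (3,4), (4,4)]

step 1: expand (2,4) (f=6, h=4) → closed; open now [(1,4) g=3 f=6, (2,3) g=3 f=6, (2,5) g=3 f=8, (3,3) g=2 f=6, (4,3) g=1 f=6, (4,5) g=1 f=8, (5,4) g=1 f=8]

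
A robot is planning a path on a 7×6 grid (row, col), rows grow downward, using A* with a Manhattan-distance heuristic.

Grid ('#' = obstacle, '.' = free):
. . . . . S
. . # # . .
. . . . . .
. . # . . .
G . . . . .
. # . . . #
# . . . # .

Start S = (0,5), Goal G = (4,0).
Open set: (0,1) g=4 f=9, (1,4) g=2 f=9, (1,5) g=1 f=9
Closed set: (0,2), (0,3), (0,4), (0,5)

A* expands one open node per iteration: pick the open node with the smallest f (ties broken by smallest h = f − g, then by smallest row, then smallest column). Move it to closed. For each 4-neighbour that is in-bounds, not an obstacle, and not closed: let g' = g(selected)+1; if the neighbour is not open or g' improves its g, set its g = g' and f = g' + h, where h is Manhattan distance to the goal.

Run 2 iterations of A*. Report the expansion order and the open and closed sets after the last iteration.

step 1: expand (0,1) (f=9, h=5) → closed; open now [(0,0) g=5 f=9, (1,1) g=5 f=9, (1,4) g=2 f=9, (1,5) g=1 f=9]
step 2: expand (0,0) (f=9, h=4) → closed; open now [(1,0) g=6 f=9, (1,1) g=5 f=9, (1,4) g=2 f=9, (1,5) g=1 f=9]

order=[(0,1) → (0,0)]; open=[(1,0) g=6 f=9, (1,1) g=5 f=9, (1,4) g=2 f=9, (1,5) g=1 f=9]; closed=[(0,0), (0,1), (0,2), (0,3), (0,4), (0,5)]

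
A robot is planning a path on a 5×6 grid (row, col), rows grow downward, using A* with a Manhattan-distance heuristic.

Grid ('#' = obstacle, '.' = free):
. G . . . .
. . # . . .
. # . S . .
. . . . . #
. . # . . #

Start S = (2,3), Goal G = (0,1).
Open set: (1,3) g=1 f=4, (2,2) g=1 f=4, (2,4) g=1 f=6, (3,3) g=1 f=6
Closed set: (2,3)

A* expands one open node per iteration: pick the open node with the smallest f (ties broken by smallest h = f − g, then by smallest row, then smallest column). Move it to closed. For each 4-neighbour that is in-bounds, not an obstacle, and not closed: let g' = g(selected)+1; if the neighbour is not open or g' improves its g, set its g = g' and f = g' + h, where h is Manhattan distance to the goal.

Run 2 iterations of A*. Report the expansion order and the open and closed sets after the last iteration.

step 1: expand (1,3) (f=4, h=3) → closed; open now [(0,3) g=2 f=4, (1,4) g=2 f=6, (2,2) g=1 f=4, (2,4) g=1 f=6, (3,3) g=1 f=6]
step 2: expand (0,3) (f=4, h=2) → closed; open now [(0,2) g=3 f=4, (0,4) g=3 f=6, (1,4) g=2 f=6, (2,2) g=1 f=4, (2,4) g=1 f=6, (3,3) g=1 f=6]

order=[(1,3) → (0,3)]; open=[(0,2) g=3 f=4, (0,4) g=3 f=6, (1,4) g=2 f=6, (2,2) g=1 f=4, (2,4) g=1 f=6, (3,3) g=1 f=6]; closed=[(0,3), (1,3), (2,3)]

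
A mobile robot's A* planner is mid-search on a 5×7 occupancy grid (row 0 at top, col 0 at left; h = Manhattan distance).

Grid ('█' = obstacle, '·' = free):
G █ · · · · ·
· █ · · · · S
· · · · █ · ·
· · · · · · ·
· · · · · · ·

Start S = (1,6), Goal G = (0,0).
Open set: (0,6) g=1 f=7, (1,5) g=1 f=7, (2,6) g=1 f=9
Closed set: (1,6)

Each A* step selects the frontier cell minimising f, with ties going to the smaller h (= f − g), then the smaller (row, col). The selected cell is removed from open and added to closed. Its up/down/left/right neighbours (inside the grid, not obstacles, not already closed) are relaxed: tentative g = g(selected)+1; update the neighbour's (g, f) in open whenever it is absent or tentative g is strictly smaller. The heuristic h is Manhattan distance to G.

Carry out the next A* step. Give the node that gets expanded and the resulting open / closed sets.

step 1: expand (0,6) (f=7, h=6) → closed; open now [(0,5) g=2 f=7, (1,5) g=1 f=7, (2,6) g=1 f=9]

expanded=(0,6); open=[(0,5) g=2 f=7, (1,5) g=1 f=7, (2,6) g=1 f=9]; closed=[(0,6), (1,6)]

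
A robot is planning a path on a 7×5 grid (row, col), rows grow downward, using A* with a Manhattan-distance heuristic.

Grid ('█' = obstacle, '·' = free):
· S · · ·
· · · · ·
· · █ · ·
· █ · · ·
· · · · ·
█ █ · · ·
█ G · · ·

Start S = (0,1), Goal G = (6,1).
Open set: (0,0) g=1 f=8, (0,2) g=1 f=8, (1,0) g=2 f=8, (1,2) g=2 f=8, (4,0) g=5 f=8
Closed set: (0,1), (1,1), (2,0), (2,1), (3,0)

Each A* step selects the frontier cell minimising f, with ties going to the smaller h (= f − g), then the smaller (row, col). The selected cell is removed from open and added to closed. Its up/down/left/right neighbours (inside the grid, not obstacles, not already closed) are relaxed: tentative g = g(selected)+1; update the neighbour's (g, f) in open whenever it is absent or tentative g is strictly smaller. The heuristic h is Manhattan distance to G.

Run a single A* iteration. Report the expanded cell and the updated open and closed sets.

step 1: expand (4,0) (f=8, h=3) → closed; open now [(0,0) g=1 f=8, (0,2) g=1 f=8, (1,0) g=2 f=8, (1,2) g=2 f=8, (4,1) g=6 f=8]

expanded=(4,0); open=[(0,0) g=1 f=8, (0,2) g=1 f=8, (1,0) g=2 f=8, (1,2) g=2 f=8, (4,1) g=6 f=8]; closed=[(0,1), (1,1), (2,0), (2,1), (3,0), (4,0)]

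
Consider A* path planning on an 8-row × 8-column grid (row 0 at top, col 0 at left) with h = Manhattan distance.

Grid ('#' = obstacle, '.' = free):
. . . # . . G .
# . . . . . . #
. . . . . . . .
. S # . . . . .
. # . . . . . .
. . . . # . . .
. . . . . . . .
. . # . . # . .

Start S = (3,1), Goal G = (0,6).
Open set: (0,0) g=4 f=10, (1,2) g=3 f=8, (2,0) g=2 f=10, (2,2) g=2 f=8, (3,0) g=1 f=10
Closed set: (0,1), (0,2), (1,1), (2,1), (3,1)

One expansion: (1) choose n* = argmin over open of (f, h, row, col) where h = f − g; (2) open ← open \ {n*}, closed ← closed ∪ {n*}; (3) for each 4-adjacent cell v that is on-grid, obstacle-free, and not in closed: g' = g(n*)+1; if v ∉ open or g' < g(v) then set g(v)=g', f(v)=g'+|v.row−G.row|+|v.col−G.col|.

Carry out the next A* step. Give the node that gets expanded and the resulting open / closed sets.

step 1: expand (1,2) (f=8, h=5) → closed; open now [(0,0) g=4 f=10, (1,3) g=4 f=8, (2,0) g=2 f=10, (2,2) g=2 f=8, (3,0) g=1 f=10]

expanded=(1,2); open=[(0,0) g=4 f=10, (1,3) g=4 f=8, (2,0) g=2 f=10, (2,2) g=2 f=8, (3,0) g=1 f=10]; closed=[(0,1), (0,2), (1,1), (1,2), (2,1), (3,1)]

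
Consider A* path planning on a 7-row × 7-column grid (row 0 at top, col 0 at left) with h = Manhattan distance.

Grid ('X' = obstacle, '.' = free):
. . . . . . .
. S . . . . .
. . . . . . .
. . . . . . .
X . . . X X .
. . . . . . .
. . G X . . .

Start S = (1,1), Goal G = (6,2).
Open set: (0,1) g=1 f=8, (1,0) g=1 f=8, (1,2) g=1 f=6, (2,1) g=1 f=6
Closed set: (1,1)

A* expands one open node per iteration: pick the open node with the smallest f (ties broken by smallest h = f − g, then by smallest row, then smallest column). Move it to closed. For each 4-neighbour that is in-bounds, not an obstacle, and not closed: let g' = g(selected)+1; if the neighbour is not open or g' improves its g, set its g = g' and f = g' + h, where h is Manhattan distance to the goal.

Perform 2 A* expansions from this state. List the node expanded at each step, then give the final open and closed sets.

step 1: expand (1,2) (f=6, h=5) → closed; open now [(0,1) g=1 f=8, (0,2) g=2 f=8, (1,0) g=1 f=8, (1,3) g=2 f=8, (2,1) g=1 f=6, (2,2) g=2 f=6]
step 2: expand (2,2) (f=6, h=4) → closed; open now [(0,1) g=1 f=8, (0,2) g=2 f=8, (1,0) g=1 f=8, (1,3) g=2 f=8, (2,1) g=1 f=6, (2,3) g=3 f=8, (3,2) g=3 f=6]

order=[(1,2) → (2,2)]; open=[(0,1) g=1 f=8, (0,2) g=2 f=8, (1,0) g=1 f=8, (1,3) g=2 f=8, (2,1) g=1 f=6, (2,3) g=3 f=8, (3,2) g=3 f=6]; closed=[(1,1), (1,2), (2,2)]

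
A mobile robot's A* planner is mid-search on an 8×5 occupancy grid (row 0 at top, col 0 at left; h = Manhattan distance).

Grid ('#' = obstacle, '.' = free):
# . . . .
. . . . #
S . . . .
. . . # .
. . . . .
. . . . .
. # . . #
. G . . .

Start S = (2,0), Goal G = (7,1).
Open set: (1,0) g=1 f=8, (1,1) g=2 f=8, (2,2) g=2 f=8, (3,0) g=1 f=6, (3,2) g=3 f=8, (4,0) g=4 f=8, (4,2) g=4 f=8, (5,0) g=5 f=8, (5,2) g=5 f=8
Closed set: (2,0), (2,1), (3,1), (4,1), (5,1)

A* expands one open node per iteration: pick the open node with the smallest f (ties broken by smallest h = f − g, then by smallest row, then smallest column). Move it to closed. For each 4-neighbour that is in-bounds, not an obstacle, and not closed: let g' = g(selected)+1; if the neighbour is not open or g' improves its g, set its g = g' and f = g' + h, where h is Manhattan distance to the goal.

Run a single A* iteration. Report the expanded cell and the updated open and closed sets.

step 1: expand (3,0) (f=6, h=5) → closed; open now [(1,0) g=1 f=8, (1,1) g=2 f=8, (2,2) g=2 f=8, (3,2) g=3 f=8, (4,0) g=2 f=6, (4,2) g=4 f=8, (5,0) g=5 f=8, (5,2) g=5 f=8]

expanded=(3,0); open=[(1,0) g=1 f=8, (1,1) g=2 f=8, (2,2) g=2 f=8, (3,2) g=3 f=8, (4,0) g=2 f=6, (4,2) g=4 f=8, (5,0) g=5 f=8, (5,2) g=5 f=8]; closed=[(2,0), (2,1), (3,0), (3,1), (4,1), (5,1)]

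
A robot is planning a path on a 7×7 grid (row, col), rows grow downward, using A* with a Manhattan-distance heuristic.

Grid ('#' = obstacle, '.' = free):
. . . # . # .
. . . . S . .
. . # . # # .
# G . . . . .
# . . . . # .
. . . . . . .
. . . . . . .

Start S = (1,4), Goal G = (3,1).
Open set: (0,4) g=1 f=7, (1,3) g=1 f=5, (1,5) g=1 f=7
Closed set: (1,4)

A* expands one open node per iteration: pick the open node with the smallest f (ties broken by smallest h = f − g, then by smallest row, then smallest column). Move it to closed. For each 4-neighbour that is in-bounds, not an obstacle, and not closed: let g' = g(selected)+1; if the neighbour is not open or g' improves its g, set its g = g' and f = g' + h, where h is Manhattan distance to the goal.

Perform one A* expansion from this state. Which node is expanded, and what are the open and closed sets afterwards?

step 1: expand (1,3) (f=5, h=4) → closed; open now [(0,4) g=1 f=7, (1,2) g=2 f=5, (1,5) g=1 f=7, (2,3) g=2 f=5]

expanded=(1,3); open=[(0,4) g=1 f=7, (1,2) g=2 f=5, (1,5) g=1 f=7, (2,3) g=2 f=5]; closed=[(1,3), (1,4)]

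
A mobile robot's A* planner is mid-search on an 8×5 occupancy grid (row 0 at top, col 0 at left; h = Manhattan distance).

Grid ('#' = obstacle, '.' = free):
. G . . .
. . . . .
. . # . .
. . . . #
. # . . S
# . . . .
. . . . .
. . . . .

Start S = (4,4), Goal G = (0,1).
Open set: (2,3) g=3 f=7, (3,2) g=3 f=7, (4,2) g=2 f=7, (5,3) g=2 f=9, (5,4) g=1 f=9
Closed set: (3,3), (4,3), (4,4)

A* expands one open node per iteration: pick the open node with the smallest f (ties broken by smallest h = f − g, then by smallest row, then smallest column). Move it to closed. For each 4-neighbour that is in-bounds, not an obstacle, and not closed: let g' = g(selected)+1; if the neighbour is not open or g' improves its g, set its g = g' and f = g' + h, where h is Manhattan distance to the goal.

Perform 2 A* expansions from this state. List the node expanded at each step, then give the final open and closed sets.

order=[(2,3) → (1,3)]; open=[(0,3) g=5 f=7, (1,2) g=5 f=7, (1,4) g=5 f=9, (2,4) g=4 f=9, (3,2) g=3 f=7, (4,2) g=2 f=7, (5,3) g=2 f=9, (5,4) g=1 f=9]; closed=[(1,3), (2,3), (3,3), (4,3), (4,4)]

step 1: expand (2,3) (f=7, h=4) → closed; open now [(1,3) g=4 f=7, (2,4) g=4 f=9, (3,2) g=3 f=7, (4,2) g=2 f=7, (5,3) g=2 f=9, (5,4) g=1 f=9]
step 2: expand (1,3) (f=7, h=3) → closed; open now [(0,3) g=5 f=7, (1,2) g=5 f=7, (1,4) g=5 f=9, (2,4) g=4 f=9, (3,2) g=3 f=7, (4,2) g=2 f=7, (5,3) g=2 f=9, (5,4) g=1 f=9]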